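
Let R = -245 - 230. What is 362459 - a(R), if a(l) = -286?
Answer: 362745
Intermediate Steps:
R = -475
362459 - a(R) = 362459 - 1*(-286) = 362459 + 286 = 362745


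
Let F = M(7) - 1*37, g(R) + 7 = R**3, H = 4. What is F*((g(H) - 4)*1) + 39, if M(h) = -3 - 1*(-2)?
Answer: -1975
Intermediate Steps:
g(R) = -7 + R**3
M(h) = -1 (M(h) = -3 + 2 = -1)
F = -38 (F = -1 - 1*37 = -1 - 37 = -38)
F*((g(H) - 4)*1) + 39 = -38*((-7 + 4**3) - 4) + 39 = -38*((-7 + 64) - 4) + 39 = -38*(57 - 4) + 39 = -2014 + 39 = -1975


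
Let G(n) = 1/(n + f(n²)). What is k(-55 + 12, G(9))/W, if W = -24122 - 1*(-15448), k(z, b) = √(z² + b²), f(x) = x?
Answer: -√14976901/780660 ≈ -0.0049573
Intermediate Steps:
G(n) = 1/(n + n²)
k(z, b) = √(b² + z²)
W = -8674 (W = -24122 + 15448 = -8674)
k(-55 + 12, G(9))/W = √((1/(9*(1 + 9)))² + (-55 + 12)²)/(-8674) = √(((⅑)/10)² + (-43)²)*(-1/8674) = √(((⅑)*(⅒))² + 1849)*(-1/8674) = √((1/90)² + 1849)*(-1/8674) = √(1/8100 + 1849)*(-1/8674) = √(14976901/8100)*(-1/8674) = (√14976901/90)*(-1/8674) = -√14976901/780660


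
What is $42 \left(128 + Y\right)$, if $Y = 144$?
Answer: $11424$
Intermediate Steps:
$42 \left(128 + Y\right) = 42 \left(128 + 144\right) = 42 \cdot 272 = 11424$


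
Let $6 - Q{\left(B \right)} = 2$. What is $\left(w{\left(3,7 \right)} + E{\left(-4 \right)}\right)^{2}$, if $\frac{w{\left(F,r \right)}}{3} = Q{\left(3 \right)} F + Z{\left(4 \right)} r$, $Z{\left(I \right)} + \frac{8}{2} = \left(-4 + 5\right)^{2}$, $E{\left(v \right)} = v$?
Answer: $961$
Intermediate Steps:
$Z{\left(I \right)} = -3$ ($Z{\left(I \right)} = -4 + \left(-4 + 5\right)^{2} = -4 + 1^{2} = -4 + 1 = -3$)
$Q{\left(B \right)} = 4$ ($Q{\left(B \right)} = 6 - 2 = 4$)
$w{\left(F,r \right)} = - 9 r + 12 F$ ($w{\left(F,r \right)} = 3 \left(4 F - 3 r\right) = 3 \left(- 3 r + 4 F\right) = - 9 r + 12 F$)
$\left(w{\left(3,7 \right)} + E{\left(-4 \right)}\right)^{2} = \left(\left(\left(-9\right) 7 + 12 \cdot 3\right) - 4\right)^{2} = \left(\left(-63 + 36\right) - 4\right)^{2} = \left(-27 - 4\right)^{2} = \left(-31\right)^{2} = 961$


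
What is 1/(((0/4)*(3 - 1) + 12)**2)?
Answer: 1/144 ≈ 0.0069444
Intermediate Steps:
1/(((0/4)*(3 - 1) + 12)**2) = 1/(((0*(1/4))*2 + 12)**2) = 1/((0*2 + 12)**2) = 1/((0 + 12)**2) = 1/(12**2) = 1/144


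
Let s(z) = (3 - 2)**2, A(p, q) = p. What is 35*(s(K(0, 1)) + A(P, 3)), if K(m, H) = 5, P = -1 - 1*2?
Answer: -70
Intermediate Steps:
P = -3 (P = -1 - 2 = -3)
s(z) = 1 (s(z) = 1**2 = 1)
35*(s(K(0, 1)) + A(P, 3)) = 35*(1 - 3) = 35*(-2) = -70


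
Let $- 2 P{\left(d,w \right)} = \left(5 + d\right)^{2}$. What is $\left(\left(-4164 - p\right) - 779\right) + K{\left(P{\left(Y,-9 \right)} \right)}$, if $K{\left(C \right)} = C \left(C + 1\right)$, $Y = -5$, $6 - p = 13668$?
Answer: $8719$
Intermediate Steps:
$p = -13662$ ($p = 6 - 13668 = -13662$)
$P{\left(d,w \right)} = - \frac{\left(5 + d\right)^{2}}{2}$
$K{\left(C \right)} = C \left(1 + C\right)$
$\left(\left(-4164 - p\right) - 779\right) + K{\left(P{\left(Y,-9 \right)} \right)} = \left(\left(-4164 - -13662\right) - 779\right) + - \frac{\left(5 - 5\right)^{2}}{2} \left(1 - \frac{\left(5 - 5\right)^{2}}{2}\right) = \left(\left(-4164 + 13662\right) - 779\right) + - \frac{0^{2}}{2} \left(1 - \frac{0^{2}}{2}\right) = \left(9498 - 779\right) + \left(- \frac{1}{2}\right) 0 \left(1 - 0\right) = 8719 + 0 \left(1 + 0\right) = 8719 + 0 \cdot 1 = 8719 + 0 = 8719$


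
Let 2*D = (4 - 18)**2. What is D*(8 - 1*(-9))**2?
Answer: 28322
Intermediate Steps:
D = 98 (D = (4 - 18)**2/2 = (1/2)*(-14)**2 = (1/2)*196 = 98)
D*(8 - 1*(-9))**2 = 98*(8 - 1*(-9))**2 = 98*(8 + 9)**2 = 98*17**2 = 98*289 = 28322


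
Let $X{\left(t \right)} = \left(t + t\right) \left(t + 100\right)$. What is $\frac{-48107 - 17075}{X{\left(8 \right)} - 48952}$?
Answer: $\frac{32591}{23612} \approx 1.3803$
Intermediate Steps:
$X{\left(t \right)} = 2 t \left(100 + t\right)$
$\frac{-48107 - 17075}{X{\left(8 \right)} - 48952} = \frac{-48107 - 17075}{2 \cdot 8 \left(100 + 8\right) - 48952} = - \frac{65182}{2 \cdot 8 \cdot 108 - 48952} = - \frac{65182}{1728 - 48952} = - \frac{65182}{-47224} = \left(-65182\right) \left(- \frac{1}{47224}\right) = \frac{32591}{23612}$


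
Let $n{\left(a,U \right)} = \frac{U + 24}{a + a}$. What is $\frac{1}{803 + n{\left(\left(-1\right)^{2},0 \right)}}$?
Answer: $\frac{1}{815} \approx 0.001227$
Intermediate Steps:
$n{\left(a,U \right)} = \frac{24 + U}{2 a}$
$\frac{1}{803 + n{\left(\left(-1\right)^{2},0 \right)}} = \frac{1}{803 + \frac{24 + 0}{2 \left(-1\right)^{2}}} = \frac{1}{803 + \frac{1}{2} \cdot 1^{-1} \cdot 24} = \frac{1}{803 + \frac{1}{2} \cdot 1 \cdot 24} = \frac{1}{803 + 12} = \frac{1}{815}$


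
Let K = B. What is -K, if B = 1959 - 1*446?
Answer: -1513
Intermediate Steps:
B = 1513 (B = 1959 - 446 = 1513)
K = 1513
-K = -1*1513 = -1513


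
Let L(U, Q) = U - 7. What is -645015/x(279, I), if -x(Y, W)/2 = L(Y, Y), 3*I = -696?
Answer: 645015/544 ≈ 1185.7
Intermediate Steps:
I = -232 (I = (1/3)*(-696) = -232)
L(U, Q) = -7 + U
x(Y, W) = 14 - 2*Y (x(Y, W) = -2*(-7 + Y) = 14 - 2*Y)
-645015/x(279, I) = -645015/(14 - 2*279) = -645015/(14 - 558) = -645015/(-544) = -645015*(-1/544) = 645015/544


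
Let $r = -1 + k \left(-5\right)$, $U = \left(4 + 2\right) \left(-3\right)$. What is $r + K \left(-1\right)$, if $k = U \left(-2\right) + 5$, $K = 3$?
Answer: $-209$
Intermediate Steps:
$U = -18$ ($U = 6 \left(-3\right) = -18$)
$k = 41$ ($k = \left(-18\right) \left(-2\right) + 5 = 36 + 5 = 41$)
$r = -206$ ($r = -1 + 41 \left(-5\right) = -1 - 205 = -206$)
$r + K \left(-1\right) = -206 + 3 \left(-1\right) = -206 - 3 = -209$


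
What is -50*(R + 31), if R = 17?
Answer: -2400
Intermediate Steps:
-50*(R + 31) = -50*(17 + 31) = -50*48 = -2400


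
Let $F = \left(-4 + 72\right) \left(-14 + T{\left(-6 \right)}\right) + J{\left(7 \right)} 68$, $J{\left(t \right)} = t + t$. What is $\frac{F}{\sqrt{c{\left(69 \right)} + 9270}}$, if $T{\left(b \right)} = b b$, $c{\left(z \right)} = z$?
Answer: $\frac{816 \sqrt{9339}}{3113} \approx 25.332$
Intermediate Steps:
$T{\left(b \right)} = b^{2}$
$J{\left(t \right)} = 2 t$
$F = 2448$ ($F = \left(-4 + 72\right) \left(-14 + \left(-6\right)^{2}\right) + 2 \cdot 7 \cdot 68 = 68 \left(-14 + 36\right) + 14 \cdot 68 = 68 \cdot 22 + 952 = 1496 + 952 = 2448$)
$\frac{F}{\sqrt{c{\left(69 \right)} + 9270}} = \frac{2448}{\sqrt{69 + 9270}} = \frac{2448}{\sqrt{9339}} = 2448 \frac{\sqrt{9339}}{9339} = \frac{816 \sqrt{9339}}{3113}$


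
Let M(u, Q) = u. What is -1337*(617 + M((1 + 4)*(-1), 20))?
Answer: -818244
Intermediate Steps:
-1337*(617 + M((1 + 4)*(-1), 20)) = -1337*(617 + (1 + 4)*(-1)) = -1337*(617 + 5*(-1)) = -1337*(617 - 5) = -1337*612 = -818244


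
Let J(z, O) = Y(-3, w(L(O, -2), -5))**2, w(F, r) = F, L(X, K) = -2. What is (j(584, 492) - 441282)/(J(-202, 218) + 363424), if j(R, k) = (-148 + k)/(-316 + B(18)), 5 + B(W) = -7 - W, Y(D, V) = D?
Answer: -10905994/8981987 ≈ -1.2142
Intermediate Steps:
B(W) = -12 - W (B(W) = -5 + (-7 - W) = -12 - W)
J(z, O) = 9 (J(z, O) = (-3)**2 = 9)
j(R, k) = 74/173 - k/346 (j(R, k) = (-148 + k)/(-316 + (-12 - 1*18)) = (-148 + k)/(-316 + (-12 - 18)) = (-148 + k)/(-316 - 30) = (-148 + k)/(-346) = (-148 + k)*(-1/346) = 74/173 - k/346)
(j(584, 492) - 441282)/(J(-202, 218) + 363424) = ((74/173 - 1/346*492) - 441282)/(9 + 363424) = ((74/173 - 246/173) - 441282)/363433 = (-172/173 - 441282)*(1/363433) = -76341958/173*1/363433 = -10905994/8981987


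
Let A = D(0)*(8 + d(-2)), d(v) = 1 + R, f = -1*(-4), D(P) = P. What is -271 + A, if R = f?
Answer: -271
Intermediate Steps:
f = 4
R = 4
d(v) = 5 (d(v) = 1 + 4 = 5)
A = 0 (A = 0*(8 + 5) = 0*13 = 0)
-271 + A = -271 + 0 = -271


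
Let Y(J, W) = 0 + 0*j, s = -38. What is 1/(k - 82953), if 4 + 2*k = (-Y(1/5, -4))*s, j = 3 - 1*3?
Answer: -1/82955 ≈ -1.2055e-5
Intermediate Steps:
j = 0 (j = 3 - 3 = 0)
Y(J, W) = 0 (Y(J, W) = 0 + 0*0 = 0 + 0 = 0)
k = -2 (k = -2 + (-1*0*(-38))/2 = -2 + (0*(-38))/2 = -2 + (½)*0 = -2 + 0 = -2)
1/(k - 82953) = 1/(-2 - 82953) = 1/(-82955) = -1/82955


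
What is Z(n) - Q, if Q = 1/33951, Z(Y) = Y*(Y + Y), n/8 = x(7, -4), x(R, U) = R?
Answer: 212940671/33951 ≈ 6272.0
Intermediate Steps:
n = 56 (n = 8*7 = 56)
Z(Y) = 2*Y**2 (Z(Y) = Y*(2*Y) = 2*Y**2)
Q = 1/33951 ≈ 2.9454e-5
Z(n) - Q = 2*56**2 - 1*1/33951 = 2*3136 - 1/33951 = 6272 - 1/33951 = 212940671/33951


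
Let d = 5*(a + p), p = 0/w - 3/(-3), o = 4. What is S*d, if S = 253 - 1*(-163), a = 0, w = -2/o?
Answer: 2080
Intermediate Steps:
w = -1/2 (w = -2/4 = -2*1/4 = -1/2 ≈ -0.50000)
S = 416 (S = 253 + 163 = 416)
p = 1 (p = 0/(-1/2) - 3/(-3) = 0*(-2) - 3*(-1/3) = 0 + 1 = 1)
d = 5 (d = 5*(0 + 1) = 5*1 = 5)
S*d = 416*5 = 2080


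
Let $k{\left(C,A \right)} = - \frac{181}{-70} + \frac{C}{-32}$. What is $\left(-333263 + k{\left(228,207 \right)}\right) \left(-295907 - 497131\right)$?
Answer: $\frac{37001135194809}{140} \approx 2.6429 \cdot 10^{11}$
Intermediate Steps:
$k{\left(C,A \right)} = \frac{181}{70} - \frac{C}{32}$ ($k{\left(C,A \right)} = \left(-181\right) \left(- \frac{1}{70}\right) + C \left(- \frac{1}{32}\right) = \frac{181}{70} - \frac{C}{32}$)
$\left(-333263 + k{\left(228,207 \right)}\right) \left(-295907 - 497131\right) = \left(-333263 + \left(\frac{181}{70} - \frac{57}{8}\right)\right) \left(-295907 - 497131\right) = \left(-333263 + \left(\frac{181}{70} - \frac{57}{8}\right)\right) \left(-793038\right) = \left(-333263 - \frac{1271}{280}\right) \left(-793038\right) = \left(- \frac{93314911}{280}\right) \left(-793038\right) = \frac{37001135194809}{140}$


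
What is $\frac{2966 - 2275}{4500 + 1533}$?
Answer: $\frac{691}{6033} \approx 0.11454$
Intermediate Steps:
$\frac{2966 - 2275}{4500 + 1533} = \frac{691}{6033}$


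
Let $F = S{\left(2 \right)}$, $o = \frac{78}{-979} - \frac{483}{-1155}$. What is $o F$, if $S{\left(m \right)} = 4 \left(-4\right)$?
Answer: $- \frac{26512}{4895} \approx -5.4161$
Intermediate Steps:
$S{\left(m \right)} = -16$
$o = \frac{1657}{4895}$ ($o = 78 \left(- \frac{1}{979}\right) - - \frac{23}{55} = - \frac{78}{979} + \frac{23}{55} = \frac{1657}{4895} \approx 0.33851$)
$F = -16$
$o F = \frac{1657}{4895} \left(-16\right) = - \frac{26512}{4895}$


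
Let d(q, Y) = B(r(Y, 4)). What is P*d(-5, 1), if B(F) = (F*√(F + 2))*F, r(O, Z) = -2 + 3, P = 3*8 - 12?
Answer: 12*√3 ≈ 20.785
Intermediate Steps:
P = 12 (P = 24 - 12 = 12)
r(O, Z) = 1
B(F) = F²*√(2 + F) (B(F) = (F*√(2 + F))*F = F²*√(2 + F))
d(q, Y) = √3 (d(q, Y) = 1²*√(2 + 1) = 1*√3 = √3)
P*d(-5, 1) = 12*√3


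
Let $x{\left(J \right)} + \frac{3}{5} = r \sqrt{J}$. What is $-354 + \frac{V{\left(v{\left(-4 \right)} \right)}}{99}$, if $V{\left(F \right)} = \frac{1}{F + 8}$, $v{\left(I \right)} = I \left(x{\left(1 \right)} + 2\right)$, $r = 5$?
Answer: $- \frac{3084053}{8712} \approx -354.0$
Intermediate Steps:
$x{\left(J \right)} = - \frac{3}{5} + 5 \sqrt{J}$
$v{\left(I \right)} = \frac{32 I}{5}$ ($v{\left(I \right)} = I \left(\left(- \frac{3}{5} + 5 \sqrt{1}\right) + 2\right) = I \left(\left(- \frac{3}{5} + 5 \cdot 1\right) + 2\right) = I \left(\left(- \frac{3}{5} + 5\right) + 2\right) = I \left(\frac{22}{5} + 2\right) = I \frac{32}{5} = \frac{32 I}{5}$)
$V{\left(F \right)} = \frac{1}{8 + F}$
$-354 + \frac{V{\left(v{\left(-4 \right)} \right)}}{99} = -354 + \frac{1}{\left(8 + \frac{32}{5} \left(-4\right)\right) 99} = -354 + \frac{1}{8 - \frac{128}{5}} \cdot \frac{1}{99} = -354 + \frac{1}{- \frac{88}{5}} \cdot \frac{1}{99} = -354 - \frac{5}{8712} = - \frac{3084053}{8712}$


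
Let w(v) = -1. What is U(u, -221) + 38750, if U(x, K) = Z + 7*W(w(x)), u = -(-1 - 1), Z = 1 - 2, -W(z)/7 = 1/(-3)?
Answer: 116296/3 ≈ 38765.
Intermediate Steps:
W(z) = 7/3 (W(z) = -7/(-3) = -7*(-⅓) = 7/3)
Z = -1
u = 2 (u = -1*(-2) = 2)
U(x, K) = 46/3 (U(x, K) = -1 + 7*(7/3) = -1 + 49/3 = 46/3)
U(u, -221) + 38750 = 46/3 + 38750 = 116296/3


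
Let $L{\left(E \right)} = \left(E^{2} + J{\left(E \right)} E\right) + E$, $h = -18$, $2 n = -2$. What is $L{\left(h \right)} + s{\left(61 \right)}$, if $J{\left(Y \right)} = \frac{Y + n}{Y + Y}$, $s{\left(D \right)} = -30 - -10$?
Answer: $\frac{553}{2} \approx 276.5$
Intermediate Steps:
$n = -1$ ($n = \frac{1}{2} \left(-2\right) = -1$)
$s{\left(D \right)} = -20$ ($s{\left(D \right)} = -30 + 10 = -20$)
$J{\left(Y \right)} = \frac{-1 + Y}{2 Y}$ ($J{\left(Y \right)} = \frac{Y - 1}{Y + Y} = \frac{-1 + Y}{2 Y}$)
$L{\left(E \right)} = - \frac{1}{2} + E^{2} + \frac{3 E}{2}$ ($L{\left(E \right)} = \left(E^{2} + \frac{-1 + E}{2 E} E\right) + E = \left(E^{2} + \left(- \frac{1}{2} + \frac{E}{2}\right)\right) + E = \left(- \frac{1}{2} + E^{2} + \frac{E}{2}\right) + E = - \frac{1}{2} + E^{2} + \frac{3 E}{2}$)
$L{\left(h \right)} + s{\left(61 \right)} = \left(- \frac{1}{2} + \frac{1}{2} \left(-18\right) - 18 \left(1 - 18\right)\right) - 20 = \left(- \frac{1}{2} - 9 - -306\right) - 20 = \left(- \frac{1}{2} - 9 + 306\right) - 20 = \frac{593}{2} - 20 = \frac{553}{2}$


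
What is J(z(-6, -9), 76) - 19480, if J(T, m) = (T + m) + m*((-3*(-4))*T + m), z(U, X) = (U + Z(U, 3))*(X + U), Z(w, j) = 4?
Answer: 13762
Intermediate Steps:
z(U, X) = (4 + U)*(U + X) (z(U, X) = (U + 4)*(X + U) = (4 + U)*(U + X))
J(T, m) = T + m + m*(m + 12*T) (J(T, m) = (T + m) + m*(12*T + m) = (T + m) + m*(m + 12*T) = T + m + m*(m + 12*T))
J(z(-6, -9), 76) - 19480 = (((-6)² + 4*(-6) + 4*(-9) - 6*(-9)) + 76 + 76² + 12*((-6)² + 4*(-6) + 4*(-9) - 6*(-9))*76) - 19480 = ((36 - 24 - 36 + 54) + 76 + 5776 + 12*(36 - 24 - 36 + 54)*76) - 19480 = (30 + 76 + 5776 + 12*30*76) - 19480 = (30 + 76 + 5776 + 27360) - 19480 = 33242 - 19480 = 13762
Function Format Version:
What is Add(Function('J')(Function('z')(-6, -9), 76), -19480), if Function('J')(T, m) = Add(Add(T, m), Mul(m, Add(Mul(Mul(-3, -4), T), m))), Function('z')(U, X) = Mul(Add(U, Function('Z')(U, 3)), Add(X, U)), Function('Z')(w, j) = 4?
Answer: 13762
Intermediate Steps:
Function('z')(U, X) = Mul(Add(4, U), Add(U, X)) (Function('z')(U, X) = Mul(Add(U, 4), Add(X, U)) = Mul(Add(4, U), Add(U, X)))
Function('J')(T, m) = Add(T, m, Mul(m, Add(m, Mul(12, T)))) (Function('J')(T, m) = Add(Add(T, m), Mul(m, Add(Mul(12, T), m))) = Add(Add(T, m), Mul(m, Add(m, Mul(12, T)))) = Add(T, m, Mul(m, Add(m, Mul(12, T)))))
Add(Function('J')(Function('z')(-6, -9), 76), -19480) = Add(Add(Add(Pow(-6, 2), Mul(4, -6), Mul(4, -9), Mul(-6, -9)), 76, Pow(76, 2), Mul(12, Add(Pow(-6, 2), Mul(4, -6), Mul(4, -9), Mul(-6, -9)), 76)), -19480) = Add(Add(Add(36, -24, -36, 54), 76, 5776, Mul(12, Add(36, -24, -36, 54), 76)), -19480) = Add(Add(30, 76, 5776, Mul(12, 30, 76)), -19480) = Add(Add(30, 76, 5776, 27360), -19480) = Add(33242, -19480) = 13762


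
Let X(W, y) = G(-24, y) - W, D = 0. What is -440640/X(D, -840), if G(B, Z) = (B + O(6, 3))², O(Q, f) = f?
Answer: -48960/49 ≈ -999.18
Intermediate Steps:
G(B, Z) = (3 + B)² (G(B, Z) = (B + 3)² = (3 + B)²)
X(W, y) = 441 - W (X(W, y) = (3 - 24)² - W = (-21)² - W = 441 - W)
-440640/X(D, -840) = -440640/(441 - 1*0) = -440640/(441 + 0) = -440640/441 = -440640*1/441 = -48960/49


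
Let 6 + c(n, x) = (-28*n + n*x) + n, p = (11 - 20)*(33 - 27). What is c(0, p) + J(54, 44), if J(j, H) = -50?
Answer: -56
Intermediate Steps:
p = -54 (p = -9*6 = -54)
c(n, x) = -6 - 27*n + n*x (c(n, x) = -6 + ((-28*n + n*x) + n) = -6 + (-27*n + n*x) = -6 - 27*n + n*x)
c(0, p) + J(54, 44) = (-6 - 27*0 + 0*(-54)) - 50 = (-6 + 0 + 0) - 50 = -6 - 50 = -56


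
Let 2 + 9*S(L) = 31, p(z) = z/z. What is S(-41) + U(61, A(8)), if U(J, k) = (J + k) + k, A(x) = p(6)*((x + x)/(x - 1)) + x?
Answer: 5342/63 ≈ 84.794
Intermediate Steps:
p(z) = 1
A(x) = x + 2*x/(-1 + x) (A(x) = 1*((x + x)/(x - 1)) + x = 1*((2*x)/(-1 + x)) + x = 1*(2*x/(-1 + x)) + x = 2*x/(-1 + x) + x = x + 2*x/(-1 + x))
U(J, k) = J + 2*k
S(L) = 29/9 (S(L) = -2/9 + (⅑)*31 = -2/9 + 31/9 = 29/9)
S(-41) + U(61, A(8)) = 29/9 + (61 + 2*(8*(1 + 8)/(-1 + 8))) = 29/9 + (61 + 2*(8*9/7)) = 29/9 + (61 + 2*(8*(⅐)*9)) = 29/9 + (61 + 2*(72/7)) = 29/9 + (61 + 144/7) = 29/9 + 571/7 = 5342/63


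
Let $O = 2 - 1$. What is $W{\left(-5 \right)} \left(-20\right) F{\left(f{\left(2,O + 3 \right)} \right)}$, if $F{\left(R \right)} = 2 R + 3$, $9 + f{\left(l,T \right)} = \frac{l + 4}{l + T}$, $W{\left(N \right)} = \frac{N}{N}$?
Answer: $260$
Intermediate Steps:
$O = 1$
$W{\left(N \right)} = 1$
$f{\left(l,T \right)} = -9 + \frac{4 + l}{T + l}$ ($f{\left(l,T \right)} = -9 + \frac{l + 4}{l + T} = -9 + \frac{4 + l}{T + l}$)
$F{\left(R \right)} = 3 + 2 R$
$W{\left(-5 \right)} \left(-20\right) F{\left(f{\left(2,O + 3 \right)} \right)} = 1 \left(-20\right) \left(3 + 2 \frac{4 - 9 \left(1 + 3\right) - 16}{\left(1 + 3\right) + 2}\right) = - 20 \left(3 + 2 \frac{4 - 36 - 16}{4 + 2}\right) = - 20 \left(3 + 2 \frac{4 - 36 - 16}{6}\right) = - 20 \left(3 + 2 \cdot \frac{1}{6} \left(-48\right)\right) = - 20 \left(3 + 2 \left(-8\right)\right) = - 20 \left(3 - 16\right) = \left(-20\right) \left(-13\right) = 260$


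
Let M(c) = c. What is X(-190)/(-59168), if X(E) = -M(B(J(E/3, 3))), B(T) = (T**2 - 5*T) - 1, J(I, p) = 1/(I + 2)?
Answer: -31087/2003191808 ≈ -1.5519e-5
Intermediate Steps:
J(I, p) = 1/(2 + I)
B(T) = -1 + T**2 - 5*T
X(E) = 1 - 1/(2 + E/3)**2 + 5/(2 + E/3) (X(E) = -(-1 + (1/(2 + E/3))**2 - 5/(2 + E/3)) = -(-1 + (2 + E/3)**(-2) - 5/(2 + E/3)) = 1 - 1/(2 + E/3)**2 + 5/(2 + E/3))
X(-190)/(-59168) = ((117 + (-190)**2 + 27*(-190))/(36 + (-190)**2 + 12*(-190)))/(-59168) = ((117 + 36100 - 5130)/(36 + 36100 - 2280))*(-1/59168) = (31087/33856)*(-1/59168) = -31087/2003191808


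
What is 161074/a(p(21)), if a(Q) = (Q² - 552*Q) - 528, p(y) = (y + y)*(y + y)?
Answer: 80537/1068720 ≈ 0.075358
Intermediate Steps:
p(y) = 4*y² (p(y) = (2*y)*(2*y) = 4*y²)
a(Q) = -528 + Q² - 552*Q
161074/a(p(21)) = 161074/(-528 + (4*21²)² - 2208*21²) = 161074/(-528 + (4*441)² - 2208*441) = 161074/(-528 + 1764² - 552*1764) = 161074/(-528 + 3111696 - 973728) = 161074/2137440 = 161074*(1/2137440) = 80537/1068720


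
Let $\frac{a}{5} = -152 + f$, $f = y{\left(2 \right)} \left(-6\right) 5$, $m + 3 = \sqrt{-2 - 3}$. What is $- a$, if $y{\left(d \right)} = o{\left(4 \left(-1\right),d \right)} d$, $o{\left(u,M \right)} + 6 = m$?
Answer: $-1940 + 300 i \sqrt{5} \approx -1940.0 + 670.82 i$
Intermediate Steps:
$m = -3 + i \sqrt{5}$ ($m = -3 + \sqrt{-2 - 3} = -3 + \sqrt{-5} = -3 + i \sqrt{5} \approx -3.0 + 2.2361 i$)
$o{\left(u,M \right)} = -9 + i \sqrt{5}$ ($o{\left(u,M \right)} = -6 - \left(3 - i \sqrt{5}\right) = -9 + i \sqrt{5}$)
$y{\left(d \right)} = d \left(-9 + i \sqrt{5}\right)$ ($y{\left(d \right)} = \left(-9 + i \sqrt{5}\right) d = d \left(-9 + i \sqrt{5}\right)$)
$f = 540 - 60 i \sqrt{5}$ ($f = 2 \left(-9 + i \sqrt{5}\right) \left(-6\right) 5 = \left(-18 + 2 i \sqrt{5}\right) \left(-6\right) 5 = \left(108 - 12 i \sqrt{5}\right) 5 = 540 - 60 i \sqrt{5} \approx 540.0 - 134.16 i$)
$a = 1940 - 300 i \sqrt{5}$ ($a = 5 \left(-152 + \left(540 - 60 i \sqrt{5}\right)\right) = 5 \left(388 - 60 i \sqrt{5}\right) = 1940 - 300 i \sqrt{5} \approx 1940.0 - 670.82 i$)
$- a = - (1940 - 300 i \sqrt{5}) = -1940 + 300 i \sqrt{5}$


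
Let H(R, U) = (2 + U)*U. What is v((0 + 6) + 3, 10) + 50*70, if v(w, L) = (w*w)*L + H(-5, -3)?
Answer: 4313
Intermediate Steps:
H(R, U) = U*(2 + U)
v(w, L) = 3 + L*w**2 (v(w, L) = (w*w)*L - 3*(2 - 3) = w**2*L - 3*(-1) = L*w**2 + 3 = 3 + L*w**2)
v((0 + 6) + 3, 10) + 50*70 = (3 + 10*((0 + 6) + 3)**2) + 50*70 = (3 + 10*(6 + 3)**2) + 3500 = (3 + 10*9**2) + 3500 = (3 + 10*81) + 3500 = (3 + 810) + 3500 = 813 + 3500 = 4313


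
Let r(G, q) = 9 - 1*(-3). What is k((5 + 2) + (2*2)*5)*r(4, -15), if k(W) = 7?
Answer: 84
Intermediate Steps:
r(G, q) = 12 (r(G, q) = 9 + 3 = 12)
k((5 + 2) + (2*2)*5)*r(4, -15) = 7*12 = 84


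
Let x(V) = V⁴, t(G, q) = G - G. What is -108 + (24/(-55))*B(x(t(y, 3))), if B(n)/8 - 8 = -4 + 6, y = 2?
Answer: -1572/11 ≈ -142.91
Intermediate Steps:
t(G, q) = 0
B(n) = 80 (B(n) = 64 + 8*(-4 + 6) = 64 + 8*2 = 64 + 16 = 80)
-108 + (24/(-55))*B(x(t(y, 3))) = -108 + (24/(-55))*80 = -108 + (24*(-1/55))*80 = -108 - 24/55*80 = -108 - 384/11 = -1572/11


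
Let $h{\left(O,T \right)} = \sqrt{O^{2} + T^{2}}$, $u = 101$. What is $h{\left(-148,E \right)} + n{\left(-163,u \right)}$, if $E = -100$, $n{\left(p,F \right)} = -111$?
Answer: $-111 + 4 \sqrt{1994} \approx 67.617$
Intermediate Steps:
$h{\left(-148,E \right)} + n{\left(-163,u \right)} = \sqrt{\left(-148\right)^{2} + \left(-100\right)^{2}} - 111 = \sqrt{21904 + 10000} - 111 = \sqrt{31904} - 111 = 4 \sqrt{1994} - 111 = -111 + 4 \sqrt{1994}$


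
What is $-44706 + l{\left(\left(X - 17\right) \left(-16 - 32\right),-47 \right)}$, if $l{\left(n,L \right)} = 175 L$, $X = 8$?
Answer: $-52931$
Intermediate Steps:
$-44706 + l{\left(\left(X - 17\right) \left(-16 - 32\right),-47 \right)} = -44706 + 175 \left(-47\right) = -44706 - 8225 = -52931$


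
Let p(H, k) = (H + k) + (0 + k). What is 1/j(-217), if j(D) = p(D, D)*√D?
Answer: I*√217/141267 ≈ 0.00010428*I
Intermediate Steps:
p(H, k) = H + 2*k (p(H, k) = (H + k) + k = H + 2*k)
j(D) = 3*D^(3/2) (j(D) = (D + 2*D)*√D = (3*D)*√D = 3*D^(3/2))
1/j(-217) = 1/(3*(-217)^(3/2)) = 1/(3*(-217*I*√217)) = 1/(-651*I*√217) = I*√217/141267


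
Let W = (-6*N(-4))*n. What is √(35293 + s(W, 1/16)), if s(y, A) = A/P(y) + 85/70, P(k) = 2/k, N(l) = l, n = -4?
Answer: √6917078/14 ≈ 187.86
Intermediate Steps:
W = -96 (W = -6*(-4)*(-4) = 24*(-4) = -96)
s(y, A) = 17/14 + A*y/2 (s(y, A) = A/((2/y)) + 85/70 = A*(y/2) + 85*(1/70) = A*y/2 + 17/14 = 17/14 + A*y/2)
√(35293 + s(W, 1/16)) = √(35293 + (17/14 + (½)*(-96)/16)) = √(35293 + (17/14 + (½)*(1/16)*(-96))) = √(35293 + (17/14 - 3)) = √(35293 - 25/14) = √(494077/14) = √6917078/14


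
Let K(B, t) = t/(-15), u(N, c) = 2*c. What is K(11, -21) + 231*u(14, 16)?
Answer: 36967/5 ≈ 7393.4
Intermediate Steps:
K(B, t) = -t/15 (K(B, t) = t*(-1/15) = -t/15)
K(11, -21) + 231*u(14, 16) = -1/15*(-21) + 231*(2*16) = 7/5 + 231*32 = 7/5 + 7392 = 36967/5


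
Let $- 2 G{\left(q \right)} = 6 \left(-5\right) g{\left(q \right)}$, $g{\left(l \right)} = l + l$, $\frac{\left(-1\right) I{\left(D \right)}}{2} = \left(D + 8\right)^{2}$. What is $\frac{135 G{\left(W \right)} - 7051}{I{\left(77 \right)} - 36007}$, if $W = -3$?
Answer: $\frac{19201}{50457} \approx 0.38054$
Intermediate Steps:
$I{\left(D \right)} = - 2 \left(8 + D\right)^{2}$ ($I{\left(D \right)} = - 2 \left(D + 8\right)^{2} = - 2 \left(8 + D\right)^{2}$)
$g{\left(l \right)} = 2 l$
$G{\left(q \right)} = 30 q$ ($G{\left(q \right)} = - \frac{6 \left(-5\right) 2 q}{2} = - \frac{\left(-30\right) 2 q}{2} = - \frac{\left(-60\right) q}{2} = 30 q$)
$\frac{135 G{\left(W \right)} - 7051}{I{\left(77 \right)} - 36007} = \frac{135 \cdot 30 \left(-3\right) - 7051}{- 2 \left(8 + 77\right)^{2} - 36007} = \frac{135 \left(-90\right) - 7051}{- 2 \cdot 85^{2} - 36007} = \frac{-12150 - 7051}{\left(-2\right) 7225 - 36007} = - \frac{19201}{-14450 - 36007} = - \frac{19201}{-50457} = \left(-19201\right) \left(- \frac{1}{50457}\right) = \frac{19201}{50457}$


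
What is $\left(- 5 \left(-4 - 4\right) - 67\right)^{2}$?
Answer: $729$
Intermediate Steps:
$\left(- 5 \left(-4 - 4\right) - 67\right)^{2} = \left(\left(-5\right) \left(-8\right) - 67\right)^{2} = \left(40 - 67\right)^{2} = \left(-27\right)^{2} = 729$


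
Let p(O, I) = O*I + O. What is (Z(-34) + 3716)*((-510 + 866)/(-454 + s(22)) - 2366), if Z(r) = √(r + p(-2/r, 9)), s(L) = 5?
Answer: -3948956040/449 - 2125380*I*√2414/7633 ≈ -8.795e+6 - 13681.0*I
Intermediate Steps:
p(O, I) = O + I*O (p(O, I) = I*O + O = O + I*O)
Z(r) = √(r - 20/r) (Z(r) = √(r + (-2/r)*(1 + 9)) = √(r - 2/r*10) = √(r - 20/r))
(Z(-34) + 3716)*((-510 + 866)/(-454 + s(22)) - 2366) = (√(-34 - 20/(-34)) + 3716)*((-510 + 866)/(-454 + 5) - 2366) = (√(-34 - 20*(-1/34)) + 3716)*(356/(-449) - 2366) = (√(-34 + 10/17) + 3716)*(356*(-1/449) - 2366) = (√(-568/17) + 3716)*(-356/449 - 2366) = (2*I*√2414/17 + 3716)*(-1062690/449) = (3716 + 2*I*√2414/17)*(-1062690/449) = -3948956040/449 - 2125380*I*√2414/7633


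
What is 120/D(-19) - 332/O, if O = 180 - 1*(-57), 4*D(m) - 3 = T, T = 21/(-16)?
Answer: 201244/711 ≈ 283.04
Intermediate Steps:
T = -21/16 (T = 21*(-1/16) = -21/16 ≈ -1.3125)
D(m) = 27/64 (D(m) = ¾ + (¼)*(-21/16) = ¾ - 21/64 = 27/64)
O = 237 (O = 180 + 57 = 237)
120/D(-19) - 332/O = 120/(27/64) - 332/237 = 120*(64/27) - 332*1/237 = 2560/9 - 332/237 = 201244/711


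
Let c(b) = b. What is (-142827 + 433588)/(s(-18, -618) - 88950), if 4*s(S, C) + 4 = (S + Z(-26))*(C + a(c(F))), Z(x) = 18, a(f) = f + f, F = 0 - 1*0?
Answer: -290761/88951 ≈ -3.2688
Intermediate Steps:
F = 0 (F = 0 + 0 = 0)
a(f) = 2*f
s(S, C) = -1 + C*(18 + S)/4 (s(S, C) = -1 + ((S + 18)*(C + 2*0))/4 = -1 + ((18 + S)*(C + 0))/4 = -1 + ((18 + S)*C)/4 = -1 + (C*(18 + S))/4 = -1 + C*(18 + S)/4)
(-142827 + 433588)/(s(-18, -618) - 88950) = (-142827 + 433588)/((-1 + (9/2)*(-618) + (¼)*(-618)*(-18)) - 88950) = 290761/((-1 - 2781 + 2781) - 88950) = 290761/(-1 - 88950) = 290761/(-88951) = 290761*(-1/88951) = -290761/88951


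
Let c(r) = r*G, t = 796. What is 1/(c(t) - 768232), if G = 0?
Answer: -1/768232 ≈ -1.3017e-6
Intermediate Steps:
c(r) = 0 (c(r) = r*0 = 0)
1/(c(t) - 768232) = 1/(0 - 768232) = 1/(-768232) = -1/768232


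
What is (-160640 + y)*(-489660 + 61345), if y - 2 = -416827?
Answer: 247336921475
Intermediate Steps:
y = -416825 (y = 2 - 416827 = -416825)
(-160640 + y)*(-489660 + 61345) = (-160640 - 416825)*(-489660 + 61345) = -577465*(-428315) = 247336921475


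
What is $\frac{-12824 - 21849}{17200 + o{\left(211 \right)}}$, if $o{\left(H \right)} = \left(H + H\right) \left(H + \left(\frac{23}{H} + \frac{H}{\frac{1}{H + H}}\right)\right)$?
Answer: $- \frac{34673}{37682012} \approx -0.00092015$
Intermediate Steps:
$o{\left(H \right)} = 2 H \left(H + 2 H^{2} + \frac{23}{H}\right)$ ($o{\left(H \right)} = 2 H \left(H + \left(\frac{23}{H} + \frac{H}{\frac{1}{2 H}}\right)\right) = 2 H \left(H + \left(\frac{23}{H} + \frac{H}{\frac{1}{2} \frac{1}{H}}\right)\right) = 2 H \left(H + \left(\frac{23}{H} + H 2 H\right)\right) = 2 H \left(H + \left(\frac{23}{H} + 2 H^{2}\right)\right) = 2 H \left(H + \left(2 H^{2} + \frac{23}{H}\right)\right) = 2 H \left(H + 2 H^{2} + \frac{23}{H}\right)$)
$\frac{-12824 - 21849}{17200 + o{\left(211 \right)}} = \frac{-12824 - 21849}{17200 + \left(46 + 2 \cdot 211^{2} + 4 \cdot 211^{3}\right)} = - \frac{34673}{17200 + \left(46 + 2 \cdot 44521 + 4 \cdot 9393931\right)} = - \frac{34673}{17200 + \left(46 + 89042 + 37575724\right)} = - \frac{34673}{17200 + 37664812} = - \frac{34673}{37682012}$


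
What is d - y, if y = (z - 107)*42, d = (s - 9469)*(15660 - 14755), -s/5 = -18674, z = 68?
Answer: 75932043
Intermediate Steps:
s = 93370 (s = -5*(-18674) = 93370)
d = 75930405 (d = (93370 - 9469)*(15660 - 14755) = 83901*905 = 75930405)
y = -1638 (y = (68 - 107)*42 = -39*42 = -1638)
d - y = 75930405 - 1*(-1638) = 75930405 + 1638 = 75932043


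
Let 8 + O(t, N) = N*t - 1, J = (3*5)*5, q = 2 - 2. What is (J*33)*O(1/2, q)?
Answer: -22275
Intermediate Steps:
q = 0
J = 75 (J = 15*5 = 75)
O(t, N) = -9 + N*t (O(t, N) = -8 + (N*t - 1) = -8 + (-1 + N*t) = -9 + N*t)
(J*33)*O(1/2, q) = (75*33)*(-9 + 0/2) = 2475*(-9 + 0*(½)) = 2475*(-9 + 0) = 2475*(-9) = -22275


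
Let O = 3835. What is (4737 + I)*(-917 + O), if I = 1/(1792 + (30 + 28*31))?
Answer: 18591352729/1345 ≈ 1.3823e+7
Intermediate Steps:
I = 1/2690 (I = 1/(1792 + (30 + 868)) = 1/(1792 + 898) = 1/2690 ≈ 0.00037175)
(4737 + I)*(-917 + O) = (4737 + 1/2690)*(-917 + 3835) = (12742531/2690)*2918 = 18591352729/1345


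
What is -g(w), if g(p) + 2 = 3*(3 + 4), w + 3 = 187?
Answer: -19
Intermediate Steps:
w = 184 (w = -3 + 187 = 184)
g(p) = 19 (g(p) = -2 + 3*(3 + 4) = -2 + 3*7 = -2 + 21 = 19)
-g(w) = -1*19 = -19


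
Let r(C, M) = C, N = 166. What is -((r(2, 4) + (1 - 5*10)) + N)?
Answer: -119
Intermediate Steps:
-((r(2, 4) + (1 - 5*10)) + N) = -((2 + (1 - 5*10)) + 166) = -((2 + (1 - 50)) + 166) = -((2 - 49) + 166) = -(-47 + 166) = -1*119 = -119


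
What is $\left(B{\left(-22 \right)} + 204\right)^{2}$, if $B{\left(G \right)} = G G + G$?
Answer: $443556$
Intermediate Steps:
$B{\left(G \right)} = G + G^{2}$ ($B{\left(G \right)} = G^{2} + G = G + G^{2}$)
$\left(B{\left(-22 \right)} + 204\right)^{2} = \left(- 22 \left(1 - 22\right) + 204\right)^{2} = \left(\left(-22\right) \left(-21\right) + 204\right)^{2} = \left(462 + 204\right)^{2} = 666^{2} = 443556$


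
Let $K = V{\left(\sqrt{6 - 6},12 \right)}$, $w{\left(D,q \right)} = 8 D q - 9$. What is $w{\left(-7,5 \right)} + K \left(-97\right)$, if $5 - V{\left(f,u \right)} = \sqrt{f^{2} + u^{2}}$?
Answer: $390$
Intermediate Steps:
$w{\left(D,q \right)} = -9 + 8 D q$ ($w{\left(D,q \right)} = 8 D q - 9 = -9 + 8 D q$)
$V{\left(f,u \right)} = 5 - \sqrt{f^{2} + u^{2}}$
$K = -7$ ($K = 5 - \sqrt{\left(\sqrt{6 - 6}\right)^{2} + 12^{2}} = 5 - \sqrt{\left(\sqrt{0}\right)^{2} + 144} = 5 - \sqrt{0^{2} + 144} = 5 - \sqrt{0 + 144} = 5 - \sqrt{144} = 5 - 12 = -7$)
$w{\left(-7,5 \right)} + K \left(-97\right) = \left(-9 + 8 \left(-7\right) 5\right) - -679 = \left(-9 - 280\right) + 679 = -289 + 679 = 390$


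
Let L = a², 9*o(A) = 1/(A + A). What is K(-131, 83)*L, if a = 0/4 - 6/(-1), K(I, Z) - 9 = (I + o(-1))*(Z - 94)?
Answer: 52222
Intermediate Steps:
o(A) = 1/(18*A) (o(A) = 1/(9*(A + A)) = 1/(9*((2*A))) = (1/(2*A))/9 = 1/(18*A))
K(I, Z) = 9 + (-94 + Z)*(-1/18 + I) (K(I, Z) = 9 + (I + (1/18)/(-1))*(Z - 94) = 9 + (I + (1/18)*(-1))*(-94 + Z) = 9 + (I - 1/18)*(-94 + Z) = 9 + (-1/18 + I)*(-94 + Z) = 9 + (-94 + Z)*(-1/18 + I))
a = 6 (a = 0*(¼) - 6*(-1) = 0 + 6 = 6)
L = 36 (L = 6² = 36)
K(-131, 83)*L = (128/9 - 94*(-131) - 1/18*83 - 131*83)*36 = (128/9 + 12314 - 83/18 - 10873)*36 = (26111/18)*36 = 52222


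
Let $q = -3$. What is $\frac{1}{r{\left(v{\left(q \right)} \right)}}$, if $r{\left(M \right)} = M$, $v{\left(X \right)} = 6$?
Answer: $\frac{1}{6} \approx 0.16667$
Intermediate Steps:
$\frac{1}{r{\left(v{\left(q \right)} \right)}} = \frac{1}{6}$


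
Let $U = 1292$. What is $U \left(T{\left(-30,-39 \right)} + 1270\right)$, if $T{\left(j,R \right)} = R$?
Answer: $1590452$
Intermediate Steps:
$U \left(T{\left(-30,-39 \right)} + 1270\right) = 1292 \left(-39 + 1270\right) = 1292 \cdot 1231 = 1590452$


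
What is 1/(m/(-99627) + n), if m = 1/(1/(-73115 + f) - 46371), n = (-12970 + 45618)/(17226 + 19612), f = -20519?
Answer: 7967519575465514295/7061283977505037466 ≈ 1.1283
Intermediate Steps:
n = 16324/18419 (n = 32648/36838 = 32648*(1/36838) = 16324/18419 ≈ 0.88626)
m = -93634/4341902215 (m = 1/(1/(-73115 - 20519) - 46371) = 1/(1/(-93634) - 46371) = 1/(-1/93634 - 46371) = 1/(-4341902215/93634) = -93634/4341902215 ≈ -2.1565e-5)
1/(m/(-99627) + n) = 1/(-93634/4341902215/(-99627) + 16324/18419) = 1/(-93634/4341902215*(-1/99627) + 16324/18419) = 1/(93634/432570691973805 + 16324/18419) = 1/(7061283977505037466/7967519575465514295) = 7967519575465514295/7061283977505037466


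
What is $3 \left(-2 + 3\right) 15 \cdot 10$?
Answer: $450$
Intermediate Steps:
$3 \left(-2 + 3\right) 15 \cdot 10 = 3 \cdot 1 \cdot 15 \cdot 10 = 3 \cdot 15 \cdot 10 = 45 \cdot 10 = 450$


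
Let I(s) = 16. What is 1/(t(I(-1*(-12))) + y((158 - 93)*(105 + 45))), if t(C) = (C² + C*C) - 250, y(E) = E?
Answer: 1/10012 ≈ 9.9880e-5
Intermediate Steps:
t(C) = -250 + 2*C² (t(C) = (C² + C²) - 250 = 2*C² - 250 = -250 + 2*C²)
1/(t(I(-1*(-12))) + y((158 - 93)*(105 + 45))) = 1/((-250 + 2*16²) + (158 - 93)*(105 + 45)) = 1/((-250 + 2*256) + 65*150) = 1/((-250 + 512) + 9750) = 1/(262 + 9750) = 1/10012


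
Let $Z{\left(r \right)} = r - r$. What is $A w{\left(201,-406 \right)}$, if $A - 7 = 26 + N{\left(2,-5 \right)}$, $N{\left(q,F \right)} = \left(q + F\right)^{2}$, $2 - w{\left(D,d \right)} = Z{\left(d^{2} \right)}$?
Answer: $84$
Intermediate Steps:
$Z{\left(r \right)} = 0$
$w{\left(D,d \right)} = 2$ ($w{\left(D,d \right)} = 2 - 0 = 2 + 0 = 2$)
$N{\left(q,F \right)} = \left(F + q\right)^{2}$
$A = 42$ ($A = 7 + \left(26 + \left(-5 + 2\right)^{2}\right) = 7 + \left(26 + \left(-3\right)^{2}\right) = 7 + \left(26 + 9\right) = 7 + 35 = 42$)
$A w{\left(201,-406 \right)} = 42 \cdot 2 = 84$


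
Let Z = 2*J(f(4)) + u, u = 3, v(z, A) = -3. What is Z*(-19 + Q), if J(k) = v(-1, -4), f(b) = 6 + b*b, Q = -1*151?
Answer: 510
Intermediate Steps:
Q = -151
f(b) = 6 + b**2
J(k) = -3
Z = -3 (Z = 2*(-3) + 3 = -6 + 3 = -3)
Z*(-19 + Q) = -3*(-19 - 151) = -3*(-170) = 510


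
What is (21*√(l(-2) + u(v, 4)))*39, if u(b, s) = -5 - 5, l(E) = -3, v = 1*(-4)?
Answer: 819*I*√13 ≈ 2952.9*I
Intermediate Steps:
v = -4
u(b, s) = -10
(21*√(l(-2) + u(v, 4)))*39 = (21*√(-3 - 10))*39 = (21*√(-13))*39 = (21*(I*√13))*39 = (21*I*√13)*39 = 819*I*√13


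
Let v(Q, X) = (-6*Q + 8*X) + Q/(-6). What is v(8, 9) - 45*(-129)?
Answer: 17483/3 ≈ 5827.7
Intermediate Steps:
v(Q, X) = 8*X - 37*Q/6 (v(Q, X) = (-6*Q + 8*X) + Q*(-1/6) = (-6*Q + 8*X) - Q/6 = 8*X - 37*Q/6)
v(8, 9) - 45*(-129) = (8*9 - 37/6*8) - 45*(-129) = (72 - 148/3) + 5805 = 68/3 + 5805 = 17483/3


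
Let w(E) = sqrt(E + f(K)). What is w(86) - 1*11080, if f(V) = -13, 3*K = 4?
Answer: -11080 + sqrt(73) ≈ -11071.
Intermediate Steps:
K = 4/3 (K = (1/3)*4 = 4/3 ≈ 1.3333)
w(E) = sqrt(-13 + E) (w(E) = sqrt(E - 13) = sqrt(-13 + E))
w(86) - 1*11080 = sqrt(-13 + 86) - 1*11080 = sqrt(73) - 11080 = -11080 + sqrt(73)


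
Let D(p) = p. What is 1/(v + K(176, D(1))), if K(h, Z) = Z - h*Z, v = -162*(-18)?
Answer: 1/2741 ≈ 0.00036483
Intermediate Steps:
v = 2916
K(h, Z) = Z - Z*h
1/(v + K(176, D(1))) = 1/(2916 + 1*(1 - 1*176)) = 1/(2916 + 1*(1 - 176)) = 1/(2916 + 1*(-175)) = 1/(2916 - 175) = 1/2741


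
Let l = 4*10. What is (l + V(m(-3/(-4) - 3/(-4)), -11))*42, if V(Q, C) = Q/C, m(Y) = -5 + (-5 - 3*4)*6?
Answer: 22974/11 ≈ 2088.5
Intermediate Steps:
m(Y) = -107 (m(Y) = -5 + (-5 - 12)*6 = -5 - 17*6 = -5 - 102 = -107)
l = 40
(l + V(m(-3/(-4) - 3/(-4)), -11))*42 = (40 - 107/(-11))*42 = (40 - 107*(-1/11))*42 = (40 + 107/11)*42 = (547/11)*42 = 22974/11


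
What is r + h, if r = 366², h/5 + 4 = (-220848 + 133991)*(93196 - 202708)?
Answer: 47559552856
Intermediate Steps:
h = 47559418900 (h = -20 + 5*((-220848 + 133991)*(93196 - 202708)) = -20 + 5*(-86857*(-109512)) = -20 + 5*9511883784 = -20 + 47559418920 = 47559418900)
r = 133956
r + h = 133956 + 47559418900 = 47559552856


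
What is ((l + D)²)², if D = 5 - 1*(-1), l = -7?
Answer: 1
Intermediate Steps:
D = 6 (D = 5 + 1 = 6)
((l + D)²)² = ((-7 + 6)²)² = ((-1)²)² = 1² = 1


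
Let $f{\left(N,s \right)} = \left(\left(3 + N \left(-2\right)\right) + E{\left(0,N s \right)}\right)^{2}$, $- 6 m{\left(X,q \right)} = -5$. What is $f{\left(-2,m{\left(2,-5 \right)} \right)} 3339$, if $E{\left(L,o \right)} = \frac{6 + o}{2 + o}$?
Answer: $1335600$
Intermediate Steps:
$E{\left(L,o \right)} = \frac{6 + o}{2 + o}$
$m{\left(X,q \right)} = \frac{5}{6}$ ($m{\left(X,q \right)} = \left(- \frac{1}{6}\right) \left(-5\right) = \frac{5}{6}$)
$f{\left(N,s \right)} = \left(3 - 2 N + \frac{6 + N s}{2 + N s}\right)^{2}$ ($f{\left(N,s \right)} = \left(\left(3 + N \left(-2\right)\right) + \frac{6 + N s}{2 + N s}\right)^{2} = \left(\left(3 - 2 N\right) + \frac{6 + N s}{2 + N s}\right)^{2} = \left(3 - 2 N + \frac{6 + N s}{2 + N s}\right)^{2}$)
$f{\left(-2,m{\left(2,-5 \right)} \right)} 3339 = \frac{\left(6 - \frac{5}{3} + \left(2 - \frac{5}{3}\right) \left(3 - -4\right)\right)^{2}}{\left(2 - \frac{5}{3}\right)^{2}} \cdot 3339 = \frac{\left(6 - \frac{5}{3} + \left(2 - \frac{5}{3}\right) \left(3 + 4\right)\right)^{2}}{\left(2 - \frac{5}{3}\right)^{2}} \cdot 3339 = \frac{1}{(\frac{1}{3})^{2}} \left(6 - \frac{5}{3} + \frac{1}{3} \cdot 7\right)^{2} \cdot 3339 = 9 \left(6 - \frac{5}{3} + \frac{7}{3}\right)^{2} \cdot 3339 = 9 \left(\frac{20}{3}\right)^{2} \cdot 3339 = 9 \cdot \frac{400}{9} \cdot 3339 = 400 \cdot 3339 = 1335600$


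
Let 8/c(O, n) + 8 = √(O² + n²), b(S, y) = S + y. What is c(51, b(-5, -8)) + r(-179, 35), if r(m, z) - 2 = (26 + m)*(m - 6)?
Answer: 38299403/1353 + 4*√2770/1353 ≈ 28307.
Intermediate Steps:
r(m, z) = 2 + (-6 + m)*(26 + m) (r(m, z) = 2 + (26 + m)*(m - 6) = 2 + (26 + m)*(-6 + m) = 2 + (-6 + m)*(26 + m))
c(O, n) = 8/(-8 + √(O² + n²))
c(51, b(-5, -8)) + r(-179, 35) = 8/(-8 + √(51² + (-5 - 8)²)) + (-154 + (-179)² + 20*(-179)) = 8/(-8 + √(2601 + (-13)²)) + (-154 + 32041 - 3580) = 8/(-8 + √(2601 + 169)) + 28307 = 8/(-8 + √2770) + 28307 = 28307 + 8/(-8 + √2770)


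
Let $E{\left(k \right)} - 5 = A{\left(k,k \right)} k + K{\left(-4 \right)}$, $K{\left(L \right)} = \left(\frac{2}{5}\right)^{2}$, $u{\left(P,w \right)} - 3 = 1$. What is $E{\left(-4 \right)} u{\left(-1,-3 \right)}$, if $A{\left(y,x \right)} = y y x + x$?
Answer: $\frac{27716}{25} \approx 1108.6$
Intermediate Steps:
$u{\left(P,w \right)} = 4$ ($u{\left(P,w \right)} = 3 + 1 = 4$)
$K{\left(L \right)} = \frac{4}{25}$ ($K{\left(L \right)} = \left(2 \cdot \frac{1}{5}\right)^{2} = \left(\frac{2}{5}\right)^{2} = \frac{4}{25}$)
$A{\left(y,x \right)} = x + x y^{2}$ ($A{\left(y,x \right)} = y^{2} x + x = x y^{2} + x = x + x y^{2}$)
$E{\left(k \right)} = \frac{129}{25} + k^{2} \left(1 + k^{2}\right)$ ($E{\left(k \right)} = 5 + \left(k \left(1 + k^{2}\right) k + \frac{4}{25}\right) = 5 + \left(k^{2} \left(1 + k^{2}\right) + \frac{4}{25}\right) = 5 + \left(\frac{4}{25} + k^{2} \left(1 + k^{2}\right)\right) = \frac{129}{25} + k^{2} \left(1 + k^{2}\right)$)
$E{\left(-4 \right)} u{\left(-1,-3 \right)} = \left(\frac{129}{25} + \left(-4\right)^{2} + \left(-4\right)^{4}\right) 4 = \left(\frac{129}{25} + 16 + 256\right) 4 = \frac{6929}{25} \cdot 4 = \frac{27716}{25}$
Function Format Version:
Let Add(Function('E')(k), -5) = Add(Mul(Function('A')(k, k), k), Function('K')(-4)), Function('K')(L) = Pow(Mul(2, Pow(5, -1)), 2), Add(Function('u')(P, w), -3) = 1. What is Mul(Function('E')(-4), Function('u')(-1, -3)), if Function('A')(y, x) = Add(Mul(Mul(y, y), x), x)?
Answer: Rational(27716, 25) ≈ 1108.6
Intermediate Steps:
Function('u')(P, w) = 4 (Function('u')(P, w) = Add(3, 1) = 4)
Function('K')(L) = Rational(4, 25) (Function('K')(L) = Pow(Mul(2, Rational(1, 5)), 2) = Pow(Rational(2, 5), 2) = Rational(4, 25))
Function('A')(y, x) = Add(x, Mul(x, Pow(y, 2))) (Function('A')(y, x) = Add(Mul(Pow(y, 2), x), x) = Add(Mul(x, Pow(y, 2)), x) = Add(x, Mul(x, Pow(y, 2))))
Function('E')(k) = Add(Rational(129, 25), Mul(Pow(k, 2), Add(1, Pow(k, 2)))) (Function('E')(k) = Add(5, Add(Mul(Mul(k, Add(1, Pow(k, 2))), k), Rational(4, 25))) = Add(5, Add(Mul(Pow(k, 2), Add(1, Pow(k, 2))), Rational(4, 25))) = Add(5, Add(Rational(4, 25), Mul(Pow(k, 2), Add(1, Pow(k, 2))))) = Add(Rational(129, 25), Mul(Pow(k, 2), Add(1, Pow(k, 2)))))
Mul(Function('E')(-4), Function('u')(-1, -3)) = Mul(Add(Rational(129, 25), Pow(-4, 2), Pow(-4, 4)), 4) = Mul(Add(Rational(129, 25), 16, 256), 4) = Mul(Rational(6929, 25), 4) = Rational(27716, 25)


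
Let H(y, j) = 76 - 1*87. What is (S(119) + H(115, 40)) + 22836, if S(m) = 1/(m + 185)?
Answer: 6938801/304 ≈ 22825.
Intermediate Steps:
H(y, j) = -11 (H(y, j) = 76 - 87 = -11)
S(m) = 1/(185 + m)
(S(119) + H(115, 40)) + 22836 = (1/(185 + 119) - 11) + 22836 = (1/304 - 11) + 22836 = -3343/304 + 22836 = 6938801/304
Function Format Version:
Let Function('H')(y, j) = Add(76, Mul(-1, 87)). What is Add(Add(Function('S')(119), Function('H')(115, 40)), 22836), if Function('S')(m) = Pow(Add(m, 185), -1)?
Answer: Rational(6938801, 304) ≈ 22825.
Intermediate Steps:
Function('H')(y, j) = -11 (Function('H')(y, j) = Add(76, -87) = -11)
Function('S')(m) = Pow(Add(185, m), -1)
Add(Add(Function('S')(119), Function('H')(115, 40)), 22836) = Add(Add(Pow(Add(185, 119), -1), -11), 22836) = Add(Add(Pow(304, -1), -11), 22836) = Add(Add(Rational(1, 304), -11), 22836) = Add(Rational(-3343, 304), 22836) = Rational(6938801, 304)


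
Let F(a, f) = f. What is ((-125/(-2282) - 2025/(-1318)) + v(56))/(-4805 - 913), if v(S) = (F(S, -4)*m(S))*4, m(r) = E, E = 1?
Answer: 1805709/716578807 ≈ 0.0025199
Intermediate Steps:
m(r) = 1
v(S) = -16 (v(S) = -4*1*4 = -4*4 = -16)
((-125/(-2282) - 2025/(-1318)) + v(56))/(-4805 - 913) = ((-125/(-2282) - 2025/(-1318)) - 16)/(-4805 - 913) = ((-125*(-1/2282) - 2025*(-1/1318)) - 16)/(-5718) = ((125/2282 + 2025/1318) - 16)*(-1/5718) = (1196450/751919 - 16)*(-1/5718) = -10834254/751919*(-1/5718) = 1805709/716578807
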